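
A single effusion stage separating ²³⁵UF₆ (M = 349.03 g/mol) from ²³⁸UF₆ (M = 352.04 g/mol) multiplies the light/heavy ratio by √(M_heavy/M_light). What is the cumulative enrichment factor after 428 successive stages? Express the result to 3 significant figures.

After 428 stages the ratio has grown by (√(352.04/349.03))^428 = (352.04/349.03)^(428/2).
= 1.00862^214 = 6.28.

6.28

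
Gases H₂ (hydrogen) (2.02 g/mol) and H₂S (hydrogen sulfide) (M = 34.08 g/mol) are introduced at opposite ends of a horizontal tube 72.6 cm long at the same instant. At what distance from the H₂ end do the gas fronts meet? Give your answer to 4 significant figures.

58.39 cm

Distances travelled in equal time are proportional to diffusion rates, so d_H₂/d_H₂S = √(M_H₂S/M_H₂) = √(34.08/2.02) = 4.107.
With d_H₂ + d_H₂S = 72.6 cm, d_H₂S = 72.6/(1 + 4.107) = 14.21 cm.
d_H₂ = 72.6 − 14.21 = 58.39 cm.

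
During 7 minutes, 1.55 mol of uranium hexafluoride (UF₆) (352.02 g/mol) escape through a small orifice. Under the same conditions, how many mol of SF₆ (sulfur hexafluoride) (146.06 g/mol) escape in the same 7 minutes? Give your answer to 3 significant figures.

Since effusion rate ∝ 1/√M, rate_SF₆/rate_UF₆ = √(M_UF₆/M_SF₆) = √(352.02/146.06) = √2.410 = 1.552.
So the amount for SF₆ is 1.55 × 1.552 = 2.41 mol.

2.41 mol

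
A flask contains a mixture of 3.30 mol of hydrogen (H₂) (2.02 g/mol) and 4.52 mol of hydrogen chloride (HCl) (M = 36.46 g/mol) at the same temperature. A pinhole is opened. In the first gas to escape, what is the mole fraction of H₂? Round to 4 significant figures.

0.7562

Each component's effusion rate ∝ (its partial pressure)·(1/√M) ∝ n_i/√M_i.
So x_H₂ in the escaping gas = (n_H₂/√M_H₂) / Σ(n_i/√M_i)
= (3.30/√2.02) / (3.30/√2.02 + 4.52/√36.46) = 2.322/(2.322 + 0.7486) = 0.7562.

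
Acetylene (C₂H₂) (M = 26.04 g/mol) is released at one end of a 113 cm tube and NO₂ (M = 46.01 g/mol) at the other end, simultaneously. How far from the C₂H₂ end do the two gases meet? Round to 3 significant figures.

Distances travelled in equal time are proportional to diffusion rates, so d_C₂H₂/d_NO₂ = √(M_NO₂/M_C₂H₂) = √(46.01/26.04) = 1.329.
With d_C₂H₂ + d_NO₂ = 113 cm, d_NO₂ = 113/(1 + 1.329) = 48.51 cm.
d_C₂H₂ = 113 − 48.51 = 64.5 cm.

64.5 cm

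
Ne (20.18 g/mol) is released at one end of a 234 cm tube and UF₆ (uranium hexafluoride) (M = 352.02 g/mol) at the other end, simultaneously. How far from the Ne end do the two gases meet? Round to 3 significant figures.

In equal time, each gas travels a distance ∝ its rate ∝ 1/√M, so d_Ne/d_UF₆ = √(M_UF₆/M_Ne) = √(352.02/20.18) = 4.177.
With d_Ne + d_UF₆ = 234 cm, d_UF₆ = 234/(1 + 4.177) = 45.20 cm.
d_Ne = 234 − 45.20 = 189 cm.

189 cm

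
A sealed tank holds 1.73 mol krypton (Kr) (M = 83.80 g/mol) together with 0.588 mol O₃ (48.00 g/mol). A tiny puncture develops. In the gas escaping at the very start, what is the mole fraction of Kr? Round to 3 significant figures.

0.690

Effusion rate of each component ∝ n_i/√M_i (partial pressure × 1/√M).
x_Kr(eff) = (n_Kr/√M_Kr) / (n_Kr/√M_Kr + n_O₃/√M_O₃)
= (1.73/√83.80) / (1.73/√83.80 + 0.588/√48.00) = 0.1890/(0.1890 + 0.08487) = 0.690.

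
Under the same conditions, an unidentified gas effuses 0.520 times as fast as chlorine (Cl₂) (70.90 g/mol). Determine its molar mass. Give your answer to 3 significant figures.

Since effusion rate ∝ 1/√M, rate_X/rate_Cl₂ = √(M_Cl₂/M_X).
0.520 = √(70.90/M_X)
M_X = 70.90 / 0.520² = 70.90 / 0.2704 = 262 g/mol

262 g/mol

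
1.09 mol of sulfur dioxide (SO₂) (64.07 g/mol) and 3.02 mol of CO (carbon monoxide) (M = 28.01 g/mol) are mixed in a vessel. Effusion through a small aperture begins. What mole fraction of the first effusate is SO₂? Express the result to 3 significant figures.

0.193

The effusion rate of species i is ∝ p_i/√M_i ∝ n_i/√M_i.
So x_SO₂ in the escaping gas = (n_SO₂/√M_SO₂) / Σ(n_i/√M_i)
= (1.09/√64.07) / (1.09/√64.07 + 3.02/√28.01) = 0.1362/(0.1362 + 0.5706) = 0.193.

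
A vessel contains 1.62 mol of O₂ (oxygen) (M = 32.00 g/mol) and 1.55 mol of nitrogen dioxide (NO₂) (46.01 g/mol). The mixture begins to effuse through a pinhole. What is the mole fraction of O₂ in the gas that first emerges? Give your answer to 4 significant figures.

Rate_i ∝ x_i/√M_i (Graham's law weighted by mole fraction), so the effusate composition follows n_i/√M_i.
Mole fraction of O₂ in the effusate = (n_O₂/√M_O₂) / (n_O₂/√M_O₂ + n_NO₂/√M_NO₂)
= (1.62/√32.00) / (1.62/√32.00 + 1.55/√46.01) = 0.2864/(0.2864 + 0.2285) = 0.5562.

0.5562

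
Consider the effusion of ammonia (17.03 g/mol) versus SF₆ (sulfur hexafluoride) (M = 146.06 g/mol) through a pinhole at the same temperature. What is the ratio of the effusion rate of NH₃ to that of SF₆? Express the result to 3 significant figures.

2.93

Since effusion rate ∝ 1/√M, rate_NH₃/rate_SF₆ = √(M_SF₆/M_NH₃) = √(146.06/17.03) = √8.577 = 2.93.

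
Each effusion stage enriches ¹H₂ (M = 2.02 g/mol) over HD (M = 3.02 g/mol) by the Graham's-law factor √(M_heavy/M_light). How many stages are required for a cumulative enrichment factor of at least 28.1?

Single-stage factor α = √(3.02/2.02), so ln α = ½ ln(1.49505) = 0.2011.
Need α^N ≥ 28.1 ⇒ N ≥ ln(28.1) / ln α = 3.336 / 0.2011 = 16.59.
Minimum whole number of stages: N = 17.

17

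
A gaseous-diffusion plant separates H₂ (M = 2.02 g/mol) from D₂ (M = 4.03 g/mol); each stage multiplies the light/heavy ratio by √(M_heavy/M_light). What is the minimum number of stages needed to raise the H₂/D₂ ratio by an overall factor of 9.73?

7

With α = √(4.03/2.02) per stage, ln α = ½ ln(1.99505) = 0.3453.
Need α^N ≥ 9.73 ⇒ N ≥ ln(9.73) / ln α = 2.275 / 0.3453 = 6.59.
Minimum whole number of stages: N = 7.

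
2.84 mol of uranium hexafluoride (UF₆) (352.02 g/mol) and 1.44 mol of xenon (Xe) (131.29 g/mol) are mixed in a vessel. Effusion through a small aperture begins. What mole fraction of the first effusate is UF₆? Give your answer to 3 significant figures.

Each component's effusion rate ∝ (its partial pressure)·(1/√M) ∝ n_i/√M_i.
x_UF₆(eff) = (n_UF₆/√M_UF₆) / (n_UF₆/√M_UF₆ + n_Xe/√M_Xe)
= (2.84/√352.02) / (2.84/√352.02 + 1.44/√131.29) = 0.1514/(0.1514 + 0.1257) = 0.546.

0.546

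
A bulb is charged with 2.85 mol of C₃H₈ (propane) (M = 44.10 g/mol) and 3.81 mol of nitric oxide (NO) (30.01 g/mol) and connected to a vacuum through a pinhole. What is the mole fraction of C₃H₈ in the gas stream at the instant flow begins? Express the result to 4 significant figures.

0.3816

Effusion rate of each component ∝ n_i/√M_i (partial pressure × 1/√M).
Mole fraction of C₃H₈ in the effusate = (n_C₃H₈/√M_C₃H₈) / (n_C₃H₈/√M_C₃H₈ + n_NO/√M_NO)
= (2.85/√44.10) / (2.85/√44.10 + 3.81/√30.01) = 0.4292/(0.4292 + 0.6955) = 0.3816.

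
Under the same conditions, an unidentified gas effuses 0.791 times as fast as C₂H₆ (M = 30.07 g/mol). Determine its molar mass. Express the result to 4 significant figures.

By Graham's law, rate_X/rate_C₂H₆ = √(M_C₂H₆/M_X).
0.791 = √(30.07/M_X)
M_X = 30.07 / 0.791² = 30.07 / 0.6257 = 48.06 g/mol

48.06 g/mol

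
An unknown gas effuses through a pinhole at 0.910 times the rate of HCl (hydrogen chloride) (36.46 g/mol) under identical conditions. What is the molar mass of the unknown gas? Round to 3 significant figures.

By Graham's law, rate_X/rate_HCl = √(M_HCl/M_X).
0.910 = √(36.46/M_X)
M_X = 36.46 / 0.910² = 36.46 / 0.8281 = 44.0 g/mol

44.0 g/mol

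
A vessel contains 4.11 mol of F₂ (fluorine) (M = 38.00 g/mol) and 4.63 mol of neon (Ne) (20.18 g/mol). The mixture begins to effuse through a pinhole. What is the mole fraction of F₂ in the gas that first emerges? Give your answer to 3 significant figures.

0.393

The effusion rate of species i is ∝ p_i/√M_i ∝ n_i/√M_i.
So x_F₂ in the escaping gas = (n_F₂/√M_F₂) / Σ(n_i/√M_i)
= (4.11/√38.00) / (4.11/√38.00 + 4.63/√20.18) = 0.6667/(0.6667 + 1.031) = 0.393.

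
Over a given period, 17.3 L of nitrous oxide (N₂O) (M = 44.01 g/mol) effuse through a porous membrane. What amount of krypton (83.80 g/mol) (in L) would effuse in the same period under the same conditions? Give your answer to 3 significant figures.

Since effusion rate ∝ 1/√M, rate_Kr/rate_N₂O = √(M_N₂O/M_Kr) = √(44.01/83.80) = √0.5252 = 0.7247.
So the volume for Kr is 17.3 × 0.7247 = 12.5 L.

12.5 L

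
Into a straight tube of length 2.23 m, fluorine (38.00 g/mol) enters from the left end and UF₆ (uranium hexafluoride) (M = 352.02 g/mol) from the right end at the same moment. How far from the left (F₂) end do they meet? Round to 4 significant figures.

Distances travelled in equal time are proportional to diffusion rates, so d_F₂/d_UF₆ = √(M_UF₆/M_F₂) = √(352.02/38.00) = 3.044.
With d_F₂ + d_UF₆ = 2.23 m, d_UF₆ = 2.23/(1 + 3.044) = 0.5515 m.
d_F₂ = 2.23 − 0.5515 = 1.679 m.

1.679 m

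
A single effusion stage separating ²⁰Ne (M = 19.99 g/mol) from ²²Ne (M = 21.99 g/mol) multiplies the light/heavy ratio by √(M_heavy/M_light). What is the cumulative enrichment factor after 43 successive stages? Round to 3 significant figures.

After 43 stages the ratio has grown by (√(21.99/19.99))^43 = (21.99/19.99)^(43/2).
= 1.10005^(43/2) = 7.77.

7.77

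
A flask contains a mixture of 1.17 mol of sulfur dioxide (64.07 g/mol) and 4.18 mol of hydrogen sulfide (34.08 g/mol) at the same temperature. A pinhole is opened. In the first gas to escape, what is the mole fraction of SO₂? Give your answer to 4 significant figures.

The effusion rate of species i is ∝ p_i/√M_i ∝ n_i/√M_i.
Mole fraction of SO₂ in the effusate = (n_SO₂/√M_SO₂) / (n_SO₂/√M_SO₂ + n_H₂S/√M_H₂S)
= (1.17/√64.07) / (1.17/√64.07 + 4.18/√34.08) = 0.1462/(0.1462 + 0.7160) = 0.1695.

0.1695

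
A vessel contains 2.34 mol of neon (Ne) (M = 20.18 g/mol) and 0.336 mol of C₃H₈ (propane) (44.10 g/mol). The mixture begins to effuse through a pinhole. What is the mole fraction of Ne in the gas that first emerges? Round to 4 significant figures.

Effusion rate of each component ∝ n_i/√M_i (partial pressure × 1/√M).
So x_Ne in the escaping gas = (n_Ne/√M_Ne) / Σ(n_i/√M_i)
= (2.34/√20.18) / (2.34/√20.18 + 0.336/√44.10) = 0.5209/(0.5209 + 0.05060) = 0.9115.

0.9115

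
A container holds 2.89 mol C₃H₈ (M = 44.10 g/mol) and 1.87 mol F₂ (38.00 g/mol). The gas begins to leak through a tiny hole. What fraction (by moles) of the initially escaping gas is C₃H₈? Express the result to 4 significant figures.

Effusion rate of each component ∝ n_i/√M_i (partial pressure × 1/√M).
x_C₃H₈(eff) = (n_C₃H₈/√M_C₃H₈) / (n_C₃H₈/√M_C₃H₈ + n_F₂/√M_F₂)
= (2.89/√44.10) / (2.89/√44.10 + 1.87/√38.00) = 0.4352/(0.4352 + 0.3034) = 0.5893.

0.5893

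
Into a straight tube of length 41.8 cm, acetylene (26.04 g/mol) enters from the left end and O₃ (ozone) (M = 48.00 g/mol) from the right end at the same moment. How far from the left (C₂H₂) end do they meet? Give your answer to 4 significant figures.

The fronts meet when d_C₂H₂ + d_O₃ = L with d_C₂H₂/d_O₃ = √(M_O₃/M_C₂H₂) (Graham's law). Here √(M_O₃/M_C₂H₂) = √(48.00/26.04) = 1.358.
With d_C₂H₂ + d_O₃ = 41.8 cm, d_O₃ = 41.8/(1 + 1.358) = 17.73 cm.
d_C₂H₂ = 41.8 − 17.73 = 24.07 cm.

24.07 cm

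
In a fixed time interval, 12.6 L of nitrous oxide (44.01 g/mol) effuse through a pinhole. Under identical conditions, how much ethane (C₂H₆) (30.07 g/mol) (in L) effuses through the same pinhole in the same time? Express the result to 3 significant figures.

By Graham's law, rate_C₂H₆/rate_N₂O = √(M_N₂O/M_C₂H₆) = √(44.01/30.07) = √1.464 = 1.210.
So the volume for C₂H₆ is 12.6 × 1.210 = 15.2 L.

15.2 L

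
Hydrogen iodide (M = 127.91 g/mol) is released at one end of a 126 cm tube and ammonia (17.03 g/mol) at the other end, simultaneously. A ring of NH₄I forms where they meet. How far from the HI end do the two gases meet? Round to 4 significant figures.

33.68 cm

Graham's law gives d_HI/d_NH₃ = rate_HI/rate_NH₃ = √(M_NH₃/M_HI) = √(17.03/127.91) = 0.3649.
With d_HI + d_NH₃ = 126 cm, d_NH₃ = 126/(1 + 0.3649) = 92.32 cm.
d_HI = 126 − 92.32 = 33.68 cm.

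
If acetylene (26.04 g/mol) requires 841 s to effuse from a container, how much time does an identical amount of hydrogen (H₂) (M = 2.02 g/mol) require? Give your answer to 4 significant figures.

234.2 s

Since effusion rate ∝ 1/√M, t_H₂/t_C₂H₂ = √(M_H₂/M_C₂H₂) = √(2.02/26.04) = √0.07757 = 0.2785.
So the time for H₂ is 841 × 0.2785 = 234.2 s.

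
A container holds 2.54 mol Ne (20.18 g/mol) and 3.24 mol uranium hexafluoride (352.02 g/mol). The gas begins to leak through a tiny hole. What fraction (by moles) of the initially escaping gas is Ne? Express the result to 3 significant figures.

0.766

Each component's effusion rate ∝ (its partial pressure)·(1/√M) ∝ n_i/√M_i.
So x_Ne in the escaping gas = (n_Ne/√M_Ne) / Σ(n_i/√M_i)
= (2.54/√20.18) / (2.54/√20.18 + 3.24/√352.02) = 0.5654/(0.5654 + 0.1727) = 0.766.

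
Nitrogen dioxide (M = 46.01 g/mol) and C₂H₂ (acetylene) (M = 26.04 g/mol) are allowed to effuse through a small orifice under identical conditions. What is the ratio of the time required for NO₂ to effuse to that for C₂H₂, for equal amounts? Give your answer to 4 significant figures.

1.329

From Graham's law, t_NO₂/t_C₂H₂ = √(M_NO₂/M_C₂H₂) = √(46.01/26.04) = √1.767 = 1.329.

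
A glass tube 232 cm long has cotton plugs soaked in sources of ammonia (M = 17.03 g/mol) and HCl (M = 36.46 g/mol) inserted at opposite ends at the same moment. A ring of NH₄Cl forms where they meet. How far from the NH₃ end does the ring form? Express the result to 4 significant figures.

137.8 cm

Distances travelled in equal time are proportional to diffusion rates, so d_NH₃/d_HCl = √(M_HCl/M_NH₃) = √(36.46/17.03) = 1.463.
With d_NH₃ + d_HCl = 232 cm, d_HCl = 232/(1 + 1.463) = 94.19 cm.
d_NH₃ = 232 − 94.19 = 137.8 cm.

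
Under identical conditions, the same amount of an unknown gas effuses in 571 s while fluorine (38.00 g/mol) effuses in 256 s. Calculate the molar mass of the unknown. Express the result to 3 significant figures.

From Graham's law, t_X/t_F₂ = √(M_X/M_F₂).
571/256 = 2.230 = √(M_X/38.00)
M_X = 38.00 × 2.230² = 38.00 × 4.975 = 189 g/mol

189 g/mol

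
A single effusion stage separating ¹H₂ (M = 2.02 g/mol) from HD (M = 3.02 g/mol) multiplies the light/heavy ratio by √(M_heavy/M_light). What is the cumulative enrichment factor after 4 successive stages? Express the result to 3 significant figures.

2.24

Each stage multiplies the ratio by α = √(3.02/2.02), so after 4 stages the overall factor is α^4 = (3.02/2.02)^(4/2).
= 1.49505^2 = 2.24.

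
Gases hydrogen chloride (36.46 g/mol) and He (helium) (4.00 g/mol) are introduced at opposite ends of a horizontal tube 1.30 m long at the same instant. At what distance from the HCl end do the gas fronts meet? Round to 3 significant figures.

Distances travelled in equal time are proportional to diffusion rates, so d_HCl/d_He = √(M_He/M_HCl) = √(4.00/36.46) = 0.3312.
With d_HCl + d_He = 1.30 m, d_He = 1.30/(1 + 0.3312) = 0.9765 m.
d_HCl = 1.30 − 0.9765 = 0.323 m.

0.323 m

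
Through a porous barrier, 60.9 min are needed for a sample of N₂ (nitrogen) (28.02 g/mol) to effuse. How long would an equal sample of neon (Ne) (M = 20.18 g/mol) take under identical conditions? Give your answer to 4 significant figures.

51.68 min

Using Graham's law: t_Ne/t_N₂ = √(M_Ne/M_N₂) = √(20.18/28.02) = √0.7202 = 0.8486.
So the time for Ne is 60.9 × 0.8486 = 51.68 min.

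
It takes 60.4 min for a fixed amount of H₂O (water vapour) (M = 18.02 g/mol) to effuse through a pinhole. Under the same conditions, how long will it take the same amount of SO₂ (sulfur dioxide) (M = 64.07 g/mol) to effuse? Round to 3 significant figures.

114 min

Using Graham's law: t_SO₂/t_H₂O = √(M_SO₂/M_H₂O) = √(64.07/18.02) = √3.555 = 1.886.
So the time for SO₂ is 60.4 × 1.886 = 114 min.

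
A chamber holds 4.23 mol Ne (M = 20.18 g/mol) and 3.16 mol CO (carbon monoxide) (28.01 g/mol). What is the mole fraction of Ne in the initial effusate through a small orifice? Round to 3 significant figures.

0.612

Each component's effusion rate ∝ (its partial pressure)·(1/√M) ∝ n_i/√M_i.
x_Ne(eff) = (n_Ne/√M_Ne) / (n_Ne/√M_Ne + n_CO/√M_CO)
= (4.23/√20.18) / (4.23/√20.18 + 3.16/√28.01) = 0.9416/(0.9416 + 0.5971) = 0.612.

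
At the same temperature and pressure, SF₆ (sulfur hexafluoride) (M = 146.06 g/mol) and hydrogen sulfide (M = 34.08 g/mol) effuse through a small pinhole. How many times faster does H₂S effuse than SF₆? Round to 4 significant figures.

2.070

From Graham's law, rate_H₂S/rate_SF₆ = √(M_SF₆/M_H₂S) = √(146.06/34.08) = √4.286 = 2.070.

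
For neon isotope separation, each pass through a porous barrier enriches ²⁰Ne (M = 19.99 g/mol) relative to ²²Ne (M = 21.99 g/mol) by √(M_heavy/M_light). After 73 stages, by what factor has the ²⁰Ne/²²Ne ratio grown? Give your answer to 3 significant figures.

The single-stage factor is √(M_heavy/M_light), so 73 stages give [√(21.99/19.99)]^73 = (21.99/19.99)^(73/2).
= 1.10005^(73/2) = 32.5.

32.5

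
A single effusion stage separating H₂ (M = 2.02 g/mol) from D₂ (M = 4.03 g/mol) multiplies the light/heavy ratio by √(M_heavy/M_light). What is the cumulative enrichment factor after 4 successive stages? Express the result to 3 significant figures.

Each stage multiplies the ratio by α = √(4.03/2.02), so after 4 stages the overall factor is α^4 = (4.03/2.02)^(4/2).
= 1.99505^2 = 3.98.

3.98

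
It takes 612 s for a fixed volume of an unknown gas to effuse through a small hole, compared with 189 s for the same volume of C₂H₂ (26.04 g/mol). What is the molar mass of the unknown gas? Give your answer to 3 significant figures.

Since effusion rate ∝ 1/√M, t_X/t_C₂H₂ = √(M_X/M_C₂H₂).
612/189 = 3.238 = √(M_X/26.04)
M_X = 26.04 × 3.238² = 26.04 × 10.49 = 273 g/mol

273 g/mol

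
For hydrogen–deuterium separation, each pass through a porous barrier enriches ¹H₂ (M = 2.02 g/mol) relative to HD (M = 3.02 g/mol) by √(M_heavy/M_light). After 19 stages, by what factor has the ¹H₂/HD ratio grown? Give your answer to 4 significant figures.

45.63

The single-stage factor is √(M_heavy/M_light), so 19 stages give [√(3.02/2.02)]^19 = (3.02/2.02)^(19/2).
= 1.49505^(19/2) = 45.63.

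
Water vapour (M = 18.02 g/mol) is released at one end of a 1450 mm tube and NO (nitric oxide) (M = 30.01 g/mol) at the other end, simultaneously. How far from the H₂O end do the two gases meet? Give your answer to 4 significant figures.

816.9 mm

The fronts meet when d_H₂O + d_NO = L with d_H₂O/d_NO = √(M_NO/M_H₂O) (Graham's law). Here √(M_NO/M_H₂O) = √(30.01/18.02) = 1.290.
With d_H₂O + d_NO = 1450 mm, d_NO = 1450/(1 + 1.290) = 633.1 mm.
d_H₂O = 1450 − 633.1 = 816.9 mm.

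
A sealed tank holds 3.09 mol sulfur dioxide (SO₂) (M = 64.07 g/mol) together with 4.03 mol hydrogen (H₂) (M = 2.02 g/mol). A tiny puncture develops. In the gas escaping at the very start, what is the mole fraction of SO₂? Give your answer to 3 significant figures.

0.120

Effusion rate of each component ∝ n_i/√M_i (partial pressure × 1/√M).
x_SO₂(eff) = (n_SO₂/√M_SO₂) / (n_SO₂/√M_SO₂ + n_H₂/√M_H₂)
= (3.09/√64.07) / (3.09/√64.07 + 4.03/√2.02) = 0.3860/(0.3860 + 2.835) = 0.120.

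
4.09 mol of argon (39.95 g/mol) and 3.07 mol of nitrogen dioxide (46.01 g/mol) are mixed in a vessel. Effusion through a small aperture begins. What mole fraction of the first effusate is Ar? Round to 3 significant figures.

Each component's effusion rate ∝ (its partial pressure)·(1/√M) ∝ n_i/√M_i.
So x_Ar in the escaping gas = (n_Ar/√M_Ar) / Σ(n_i/√M_i)
= (4.09/√39.95) / (4.09/√39.95 + 3.07/√46.01) = 0.6471/(0.6471 + 0.4526) = 0.588.

0.588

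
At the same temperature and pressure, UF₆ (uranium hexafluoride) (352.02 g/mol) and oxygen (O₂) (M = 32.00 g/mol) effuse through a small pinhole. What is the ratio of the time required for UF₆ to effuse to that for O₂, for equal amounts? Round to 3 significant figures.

3.32

Using Graham's law: t_UF₆/t_O₂ = √(M_UF₆/M_O₂) = √(352.02/32.00) = √11.00 = 3.32.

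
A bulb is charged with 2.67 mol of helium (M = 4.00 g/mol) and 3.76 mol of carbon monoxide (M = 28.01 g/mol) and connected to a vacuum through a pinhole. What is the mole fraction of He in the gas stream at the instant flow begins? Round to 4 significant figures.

The effusion rate of species i is ∝ p_i/√M_i ∝ n_i/√M_i.
So x_He in the escaping gas = (n_He/√M_He) / Σ(n_i/√M_i)
= (2.67/√4.00) / (2.67/√4.00 + 3.76/√28.01) = 1.335/(1.335 + 0.7104) = 0.6527.

0.6527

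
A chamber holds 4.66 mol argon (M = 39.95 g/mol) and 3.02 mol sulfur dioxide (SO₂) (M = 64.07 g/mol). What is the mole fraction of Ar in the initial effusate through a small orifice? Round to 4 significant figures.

The effusion rate of species i is ∝ p_i/√M_i ∝ n_i/√M_i.
Mole fraction of Ar in the effusate = (n_Ar/√M_Ar) / (n_Ar/√M_Ar + n_SO₂/√M_SO₂)
= (4.66/√39.95) / (4.66/√39.95 + 3.02/√64.07) = 0.7373/(0.7373 + 0.3773) = 0.6615.

0.6615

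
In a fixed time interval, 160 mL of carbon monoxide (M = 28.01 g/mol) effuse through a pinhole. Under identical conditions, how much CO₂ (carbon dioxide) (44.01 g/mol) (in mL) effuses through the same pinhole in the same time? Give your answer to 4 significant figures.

Since effusion rate ∝ 1/√M, rate_CO₂/rate_CO = √(M_CO/M_CO₂) = √(28.01/44.01) = √0.6364 = 0.7978.
So the volume for CO₂ is 160 × 0.7978 = 127.6 mL.

127.6 mL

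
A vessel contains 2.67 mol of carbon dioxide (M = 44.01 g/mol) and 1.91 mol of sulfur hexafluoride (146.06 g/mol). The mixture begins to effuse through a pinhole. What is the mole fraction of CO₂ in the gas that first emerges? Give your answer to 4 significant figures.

Each component's effusion rate ∝ (its partial pressure)·(1/√M) ∝ n_i/√M_i.
x_CO₂(eff) = (n_CO₂/√M_CO₂) / (n_CO₂/√M_CO₂ + n_SF₆/√M_SF₆)
= (2.67/√44.01) / (2.67/√44.01 + 1.91/√146.06) = 0.4025/(0.4025 + 0.1580) = 0.7180.

0.7180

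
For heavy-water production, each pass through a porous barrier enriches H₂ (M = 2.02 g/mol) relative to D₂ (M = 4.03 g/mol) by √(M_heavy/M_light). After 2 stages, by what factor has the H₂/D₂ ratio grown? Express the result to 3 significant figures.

2.00

Each stage multiplies the ratio by α = √(4.03/2.02), so after 2 stages the overall factor is α^2 = (4.03/2.02)^(2/2).
= 1.99505^1 = 2.00.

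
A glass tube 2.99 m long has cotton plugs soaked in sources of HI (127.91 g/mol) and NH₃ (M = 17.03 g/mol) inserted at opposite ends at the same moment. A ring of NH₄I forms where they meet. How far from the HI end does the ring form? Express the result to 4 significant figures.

In equal time, each gas travels a distance ∝ its rate ∝ 1/√M, so d_HI/d_NH₃ = √(M_NH₃/M_HI) = √(17.03/127.91) = 0.3649.
With d_HI + d_NH₃ = 2.99 m, d_NH₃ = 2.99/(1 + 0.3649) = 2.191 m.
d_HI = 2.99 − 2.191 = 0.7993 m.

0.7993 m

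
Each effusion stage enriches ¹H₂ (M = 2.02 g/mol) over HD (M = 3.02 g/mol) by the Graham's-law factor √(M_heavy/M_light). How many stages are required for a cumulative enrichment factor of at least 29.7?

Per stage α = (3.02/2.02)^(1/2) = 1.49505^0.5, giving ln α = 0.2011.
Need α^N ≥ 29.7 ⇒ N ≥ ln(29.7) / ln α = 3.391 / 0.2011 = 16.86.
Rounding up, N = 17 stages.

17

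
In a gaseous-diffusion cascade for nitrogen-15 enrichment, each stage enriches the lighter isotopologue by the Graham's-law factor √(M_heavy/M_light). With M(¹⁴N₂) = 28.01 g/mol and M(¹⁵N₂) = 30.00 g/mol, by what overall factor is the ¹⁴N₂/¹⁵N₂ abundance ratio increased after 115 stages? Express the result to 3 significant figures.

Each stage multiplies the ratio by α = √(30.00/28.01), so after 115 stages the overall factor is α^115 = (30.00/28.01)^(115/2).
= 1.07105^(115/2) = 51.8.

51.8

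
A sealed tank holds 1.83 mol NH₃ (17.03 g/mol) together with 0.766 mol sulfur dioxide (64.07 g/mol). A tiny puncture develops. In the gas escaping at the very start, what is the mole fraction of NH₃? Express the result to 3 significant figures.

0.823

Each component's effusion rate ∝ (its partial pressure)·(1/√M) ∝ n_i/√M_i.
x_NH₃(eff) = (n_NH₃/√M_NH₃) / (n_NH₃/√M_NH₃ + n_SO₂/√M_SO₂)
= (1.83/√17.03) / (1.83/√17.03 + 0.766/√64.07) = 0.4434/(0.4434 + 0.09570) = 0.823.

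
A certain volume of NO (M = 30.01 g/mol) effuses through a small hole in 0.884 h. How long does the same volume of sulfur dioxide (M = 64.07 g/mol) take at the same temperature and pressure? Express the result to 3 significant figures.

1.29 h

From Graham's law, t_SO₂/t_NO = √(M_SO₂/M_NO) = √(64.07/30.01) = √2.135 = 1.461.
So the time for SO₂ is 0.884 × 1.461 = 1.29 h.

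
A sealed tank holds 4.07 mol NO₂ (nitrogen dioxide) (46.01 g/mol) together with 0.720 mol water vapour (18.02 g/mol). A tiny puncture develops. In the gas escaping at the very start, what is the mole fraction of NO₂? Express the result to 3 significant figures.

0.780

Each component's effusion rate ∝ (its partial pressure)·(1/√M) ∝ n_i/√M_i.
Mole fraction of NO₂ in the effusate = (n_NO₂/√M_NO₂) / (n_NO₂/√M_NO₂ + n_H₂O/√M_H₂O)
= (4.07/√46.01) / (4.07/√46.01 + 0.720/√18.02) = 0.6000/(0.6000 + 0.1696) = 0.780.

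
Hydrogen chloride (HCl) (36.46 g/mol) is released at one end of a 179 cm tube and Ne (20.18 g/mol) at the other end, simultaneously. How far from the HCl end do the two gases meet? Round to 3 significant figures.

76.4 cm

The fronts meet when d_HCl + d_Ne = L with d_HCl/d_Ne = √(M_Ne/M_HCl) (Graham's law). Here √(M_Ne/M_HCl) = √(20.18/36.46) = 0.7440.
With d_HCl + d_Ne = 179 cm, d_Ne = 179/(1 + 0.7440) = 102.6 cm.
d_HCl = 179 − 102.6 = 76.4 cm.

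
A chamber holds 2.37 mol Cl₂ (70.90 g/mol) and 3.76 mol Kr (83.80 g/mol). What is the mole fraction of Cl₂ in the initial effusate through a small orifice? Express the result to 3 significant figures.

The effusion rate of species i is ∝ p_i/√M_i ∝ n_i/√M_i.
So x_Cl₂ in the escaping gas = (n_Cl₂/√M_Cl₂) / Σ(n_i/√M_i)
= (2.37/√70.90) / (2.37/√70.90 + 3.76/√83.80) = 0.2815/(0.2815 + 0.4107) = 0.407.

0.407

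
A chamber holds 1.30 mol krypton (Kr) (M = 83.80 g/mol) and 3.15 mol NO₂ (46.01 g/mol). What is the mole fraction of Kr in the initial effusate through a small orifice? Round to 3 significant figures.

0.234

Each component's effusion rate ∝ (its partial pressure)·(1/√M) ∝ n_i/√M_i.
Mole fraction of Kr in the effusate = (n_Kr/√M_Kr) / (n_Kr/√M_Kr + n_NO₂/√M_NO₂)
= (1.30/√83.80) / (1.30/√83.80 + 3.15/√46.01) = 0.1420/(0.1420 + 0.4644) = 0.234.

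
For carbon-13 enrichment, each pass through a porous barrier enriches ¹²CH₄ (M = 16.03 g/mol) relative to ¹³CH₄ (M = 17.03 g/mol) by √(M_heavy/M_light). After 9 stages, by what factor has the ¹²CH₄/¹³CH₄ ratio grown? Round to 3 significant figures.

1.31

Overall factor = α^9 with α = √(17.03/16.03), i.e. (17.03/16.03)^(9/2).
= 1.06238^(9/2) = 1.31.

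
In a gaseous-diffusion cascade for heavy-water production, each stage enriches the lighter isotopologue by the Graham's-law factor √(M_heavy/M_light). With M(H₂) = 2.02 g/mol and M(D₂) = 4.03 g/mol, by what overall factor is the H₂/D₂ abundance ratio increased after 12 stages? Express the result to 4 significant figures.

63.06

After 12 stages the ratio has grown by (√(4.03/2.02))^12 = (4.03/2.02)^(12/2).
= 1.99505^6 = 63.06.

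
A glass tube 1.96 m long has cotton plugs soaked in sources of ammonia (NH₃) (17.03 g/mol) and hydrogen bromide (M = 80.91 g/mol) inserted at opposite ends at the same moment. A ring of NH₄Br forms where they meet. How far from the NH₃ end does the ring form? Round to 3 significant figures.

1.34 m

Graham's law gives d_NH₃/d_HBr = rate_NH₃/rate_HBr = √(M_HBr/M_NH₃) = √(80.91/17.03) = 2.180.
With d_NH₃ + d_HBr = 1.96 m, d_HBr = 1.96/(1 + 2.180) = 0.6164 m.
d_NH₃ = 1.96 − 0.6164 = 1.34 m.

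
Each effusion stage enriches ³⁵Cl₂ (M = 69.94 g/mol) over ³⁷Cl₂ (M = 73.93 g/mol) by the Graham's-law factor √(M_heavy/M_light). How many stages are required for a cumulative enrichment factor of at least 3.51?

46

Per stage α = (73.93/69.94)^(1/2) = 1.05705^0.5, giving ln α = 0.02774.
Need α^N ≥ 3.51 ⇒ N ≥ ln(3.51) / ln α = 1.256 / 0.02774 = 45.26.
So at least 46 stages are needed.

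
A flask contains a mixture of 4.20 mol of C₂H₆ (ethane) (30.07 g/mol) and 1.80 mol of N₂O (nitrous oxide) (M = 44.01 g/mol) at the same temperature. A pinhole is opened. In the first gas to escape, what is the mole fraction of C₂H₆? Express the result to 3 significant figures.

Each component's effusion rate ∝ (its partial pressure)·(1/√M) ∝ n_i/√M_i.
So x_C₂H₆ in the escaping gas = (n_C₂H₆/√M_C₂H₆) / Σ(n_i/√M_i)
= (4.20/√30.07) / (4.20/√30.07 + 1.80/√44.01) = 0.7659/(0.7659 + 0.2713) = 0.738.

0.738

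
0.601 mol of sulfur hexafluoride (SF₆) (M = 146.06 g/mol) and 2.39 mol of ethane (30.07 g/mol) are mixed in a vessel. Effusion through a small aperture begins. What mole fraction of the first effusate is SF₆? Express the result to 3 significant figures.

Each component's effusion rate ∝ (its partial pressure)·(1/√M) ∝ n_i/√M_i.
Mole fraction of SF₆ in the effusate = (n_SF₆/√M_SF₆) / (n_SF₆/√M_SF₆ + n_C₂H₆/√M_C₂H₆)
= (0.601/√146.06) / (0.601/√146.06 + 2.39/√30.07) = 0.04973/(0.04973 + 0.4358) = 0.102.

0.102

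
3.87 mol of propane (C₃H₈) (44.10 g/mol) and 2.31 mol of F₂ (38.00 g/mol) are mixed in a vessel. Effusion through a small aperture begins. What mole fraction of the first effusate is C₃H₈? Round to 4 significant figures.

0.6086

Effusion rate of each component ∝ n_i/√M_i (partial pressure × 1/√M).
So x_C₃H₈ in the escaping gas = (n_C₃H₈/√M_C₃H₈) / Σ(n_i/√M_i)
= (3.87/√44.10) / (3.87/√44.10 + 2.31/√38.00) = 0.5828/(0.5828 + 0.3747) = 0.6086.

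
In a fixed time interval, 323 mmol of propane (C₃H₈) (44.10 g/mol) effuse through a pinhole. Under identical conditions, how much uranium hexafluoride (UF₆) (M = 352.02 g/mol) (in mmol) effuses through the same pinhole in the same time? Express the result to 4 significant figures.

Using Graham's law: rate_UF₆/rate_C₃H₈ = √(M_C₃H₈/M_UF₆) = √(44.10/352.02) = √0.1253 = 0.3539.
So the amount for UF₆ is 323 × 0.3539 = 114.3 mmol.

114.3 mmol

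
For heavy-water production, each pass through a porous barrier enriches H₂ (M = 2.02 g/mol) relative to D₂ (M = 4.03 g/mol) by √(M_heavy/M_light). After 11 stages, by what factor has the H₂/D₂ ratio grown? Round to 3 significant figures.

Each stage multiplies the ratio by α = √(4.03/2.02), so after 11 stages the overall factor is α^11 = (4.03/2.02)^(11/2).
= 1.99505^(11/2) = 44.6.

44.6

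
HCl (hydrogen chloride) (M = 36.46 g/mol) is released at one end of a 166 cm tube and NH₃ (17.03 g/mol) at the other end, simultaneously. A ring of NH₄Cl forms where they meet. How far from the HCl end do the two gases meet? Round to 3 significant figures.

67.4 cm

The fronts meet when d_HCl + d_NH₃ = L with d_HCl/d_NH₃ = √(M_NH₃/M_HCl) (Graham's law). Here √(M_NH₃/M_HCl) = √(17.03/36.46) = 0.6834.
With d_HCl + d_NH₃ = 166 cm, d_NH₃ = 166/(1 + 0.6834) = 98.61 cm.
d_HCl = 166 − 98.61 = 67.4 cm.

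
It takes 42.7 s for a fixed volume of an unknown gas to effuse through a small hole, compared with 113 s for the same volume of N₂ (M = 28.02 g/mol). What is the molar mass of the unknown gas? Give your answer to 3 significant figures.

By Graham's law, t_X/t_N₂ = √(M_X/M_N₂).
42.7/113 = 0.3779 = √(M_X/28.02)
M_X = 28.02 × 0.3779² = 28.02 × 0.1428 = 4.00 g/mol

4.00 g/mol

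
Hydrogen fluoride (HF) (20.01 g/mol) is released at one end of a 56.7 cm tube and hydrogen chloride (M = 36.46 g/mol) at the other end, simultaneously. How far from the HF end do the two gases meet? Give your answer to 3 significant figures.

32.6 cm

The fronts meet when d_HF + d_HCl = L with d_HF/d_HCl = √(M_HCl/M_HF) (Graham's law). Here √(M_HCl/M_HF) = √(36.46/20.01) = 1.350.
With d_HF + d_HCl = 56.7 cm, d_HCl = 56.7/(1 + 1.350) = 24.13 cm.
d_HF = 56.7 − 24.13 = 32.6 cm.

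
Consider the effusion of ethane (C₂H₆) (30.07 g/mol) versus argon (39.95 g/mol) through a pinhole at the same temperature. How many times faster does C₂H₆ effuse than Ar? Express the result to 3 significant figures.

1.15

Since effusion rate ∝ 1/√M, rate_C₂H₆/rate_Ar = √(M_Ar/M_C₂H₆) = √(39.95/30.07) = √1.329 = 1.15.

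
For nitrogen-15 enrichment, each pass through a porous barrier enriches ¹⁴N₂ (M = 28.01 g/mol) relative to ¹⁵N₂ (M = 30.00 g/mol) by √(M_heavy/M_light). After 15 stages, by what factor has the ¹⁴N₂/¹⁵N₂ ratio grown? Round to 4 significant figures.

The single-stage factor is √(M_heavy/M_light), so 15 stages give [√(30.00/28.01)]^15 = (30.00/28.01)^(15/2).
= 1.07105^(15/2) = 1.673.

1.673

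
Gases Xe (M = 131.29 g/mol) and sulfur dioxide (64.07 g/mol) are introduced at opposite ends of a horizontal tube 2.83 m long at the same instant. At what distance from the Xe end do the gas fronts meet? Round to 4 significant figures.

The fronts meet when d_Xe + d_SO₂ = L with d_Xe/d_SO₂ = √(M_SO₂/M_Xe) (Graham's law). Here √(M_SO₂/M_Xe) = √(64.07/131.29) = 0.6986.
With d_Xe + d_SO₂ = 2.83 m, d_SO₂ = 2.83/(1 + 0.6986) = 1.666 m.
d_Xe = 2.83 − 1.666 = 1.164 m.

1.164 m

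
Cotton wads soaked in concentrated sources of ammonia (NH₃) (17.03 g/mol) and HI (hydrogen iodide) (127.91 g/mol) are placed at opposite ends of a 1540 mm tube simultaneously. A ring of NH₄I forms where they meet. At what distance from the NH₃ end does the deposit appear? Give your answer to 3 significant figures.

1130 mm

The fronts meet when d_NH₃ + d_HI = L with d_NH₃/d_HI = √(M_HI/M_NH₃) (Graham's law). Here √(M_HI/M_NH₃) = √(127.91/17.03) = 2.741.
With d_NH₃ + d_HI = 1540 mm, d_HI = 1540/(1 + 2.741) = 411.7 mm.
d_NH₃ = 1540 − 411.7 = 1130 mm.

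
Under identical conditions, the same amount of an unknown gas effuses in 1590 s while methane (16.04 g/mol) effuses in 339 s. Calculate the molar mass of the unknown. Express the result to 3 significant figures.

Since effusion rate ∝ 1/√M, t_X/t_CH₄ = √(M_X/M_CH₄).
1590/339 = 4.690 = √(M_X/16.04)
M_X = 16.04 × 4.690² = 16.04 × 22.00 = 353 g/mol

353 g/mol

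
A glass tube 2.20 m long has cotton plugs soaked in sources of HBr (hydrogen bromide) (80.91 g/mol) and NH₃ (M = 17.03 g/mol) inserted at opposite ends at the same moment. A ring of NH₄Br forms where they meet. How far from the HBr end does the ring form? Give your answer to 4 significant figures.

Distances travelled in equal time are proportional to diffusion rates, so d_HBr/d_NH₃ = √(M_NH₃/M_HBr) = √(17.03/80.91) = 0.4588.
With d_HBr + d_NH₃ = 2.20 m, d_NH₃ = 2.20/(1 + 0.4588) = 1.508 m.
d_HBr = 2.20 − 1.508 = 0.6919 m.

0.6919 m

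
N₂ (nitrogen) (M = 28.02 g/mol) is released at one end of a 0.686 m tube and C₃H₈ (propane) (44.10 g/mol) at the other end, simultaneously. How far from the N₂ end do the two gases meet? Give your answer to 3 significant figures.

In equal time, each gas travels a distance ∝ its rate ∝ 1/√M, so d_N₂/d_C₃H₈ = √(M_C₃H₈/M_N₂) = √(44.10/28.02) = 1.255.
With d_N₂ + d_C₃H₈ = 0.686 m, d_C₃H₈ = 0.686/(1 + 1.255) = 0.3043 m.
d_N₂ = 0.686 − 0.3043 = 0.382 m.

0.382 m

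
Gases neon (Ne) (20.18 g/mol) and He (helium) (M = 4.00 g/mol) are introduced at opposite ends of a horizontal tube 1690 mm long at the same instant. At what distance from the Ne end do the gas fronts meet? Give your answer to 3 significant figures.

In equal time, each gas travels a distance ∝ its rate ∝ 1/√M, so d_Ne/d_He = √(M_He/M_Ne) = √(4.00/20.18) = 0.4452.
With d_Ne + d_He = 1690 mm, d_He = 1690/(1 + 0.4452) = 1169 mm.
d_Ne = 1690 − 1169 = 521 mm.

521 mm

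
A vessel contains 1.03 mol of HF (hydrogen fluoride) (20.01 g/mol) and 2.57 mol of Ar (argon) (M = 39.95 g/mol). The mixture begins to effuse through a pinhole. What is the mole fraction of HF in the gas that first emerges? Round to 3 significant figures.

0.362

Rate_i ∝ x_i/√M_i (Graham's law weighted by mole fraction), so the effusate composition follows n_i/√M_i.
x_HF(eff) = (n_HF/√M_HF) / (n_HF/√M_HF + n_Ar/√M_Ar)
= (1.03/√20.01) / (1.03/√20.01 + 2.57/√39.95) = 0.2303/(0.2303 + 0.4066) = 0.362.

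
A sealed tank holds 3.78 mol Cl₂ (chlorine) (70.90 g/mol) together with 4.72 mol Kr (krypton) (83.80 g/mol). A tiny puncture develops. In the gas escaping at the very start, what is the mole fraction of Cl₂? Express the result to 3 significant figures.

0.465

Rate_i ∝ x_i/√M_i (Graham's law weighted by mole fraction), so the effusate composition follows n_i/√M_i.
Mole fraction of Cl₂ in the effusate = (n_Cl₂/√M_Cl₂) / (n_Cl₂/√M_Cl₂ + n_Kr/√M_Kr)
= (3.78/√70.90) / (3.78/√70.90 + 4.72/√83.80) = 0.4489/(0.4489 + 0.5156) = 0.465.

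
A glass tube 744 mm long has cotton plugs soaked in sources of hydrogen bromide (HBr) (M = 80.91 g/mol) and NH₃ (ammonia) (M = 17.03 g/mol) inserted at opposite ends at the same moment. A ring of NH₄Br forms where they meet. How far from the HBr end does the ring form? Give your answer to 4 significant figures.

In equal time, each gas travels a distance ∝ its rate ∝ 1/√M, so d_HBr/d_NH₃ = √(M_NH₃/M_HBr) = √(17.03/80.91) = 0.4588.
With d_HBr + d_NH₃ = 744 mm, d_NH₃ = 744/(1 + 0.4588) = 510.0 mm.
d_HBr = 744 − 510.0 = 234.0 mm.

234.0 mm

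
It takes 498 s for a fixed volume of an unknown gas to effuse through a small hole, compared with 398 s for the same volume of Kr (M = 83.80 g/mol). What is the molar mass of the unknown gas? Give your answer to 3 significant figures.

Using Graham's law: t_X/t_Kr = √(M_X/M_Kr).
498/398 = 1.251 = √(M_X/83.80)
M_X = 83.80 × 1.251² = 83.80 × 1.566 = 131 g/mol

131 g/mol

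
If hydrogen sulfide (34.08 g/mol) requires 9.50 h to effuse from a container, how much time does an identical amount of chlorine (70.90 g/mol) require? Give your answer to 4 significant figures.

13.70 h

From Graham's law, t_Cl₂/t_H₂S = √(M_Cl₂/M_H₂S) = √(70.90/34.08) = √2.080 = 1.442.
So the time for Cl₂ is 9.50 × 1.442 = 13.70 h.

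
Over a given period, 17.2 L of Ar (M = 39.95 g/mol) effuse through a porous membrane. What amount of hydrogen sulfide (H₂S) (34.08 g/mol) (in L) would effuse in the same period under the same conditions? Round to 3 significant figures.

By Graham's law, rate_H₂S/rate_Ar = √(M_Ar/M_H₂S) = √(39.95/34.08) = √1.172 = 1.083.
So the volume for H₂S is 17.2 × 1.083 = 18.6 L.

18.6 L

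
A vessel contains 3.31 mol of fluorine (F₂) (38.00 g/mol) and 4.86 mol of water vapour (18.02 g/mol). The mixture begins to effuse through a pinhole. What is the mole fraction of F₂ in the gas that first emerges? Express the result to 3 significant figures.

The effusion rate of species i is ∝ p_i/√M_i ∝ n_i/√M_i.
So x_F₂ in the escaping gas = (n_F₂/√M_F₂) / Σ(n_i/√M_i)
= (3.31/√38.00) / (3.31/√38.00 + 4.86/√18.02) = 0.5370/(0.5370 + 1.145) = 0.319.

0.319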